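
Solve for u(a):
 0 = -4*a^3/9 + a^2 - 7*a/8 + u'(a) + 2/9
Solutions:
 u(a) = C1 + a^4/9 - a^3/3 + 7*a^2/16 - 2*a/9


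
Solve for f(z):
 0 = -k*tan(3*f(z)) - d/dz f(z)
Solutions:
 f(z) = -asin(C1*exp(-3*k*z))/3 + pi/3
 f(z) = asin(C1*exp(-3*k*z))/3


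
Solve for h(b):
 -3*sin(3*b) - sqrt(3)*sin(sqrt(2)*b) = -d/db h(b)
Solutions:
 h(b) = C1 - cos(3*b) - sqrt(6)*cos(sqrt(2)*b)/2


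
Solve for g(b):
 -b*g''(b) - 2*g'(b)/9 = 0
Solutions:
 g(b) = C1 + C2*b^(7/9)


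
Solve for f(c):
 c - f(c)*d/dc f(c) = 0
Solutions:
 f(c) = -sqrt(C1 + c^2)
 f(c) = sqrt(C1 + c^2)


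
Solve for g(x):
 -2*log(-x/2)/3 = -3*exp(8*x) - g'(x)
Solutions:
 g(x) = C1 + 2*x*log(-x)/3 + 2*x*(-1 - log(2))/3 - 3*exp(8*x)/8


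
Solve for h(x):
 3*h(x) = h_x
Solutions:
 h(x) = C1*exp(3*x)


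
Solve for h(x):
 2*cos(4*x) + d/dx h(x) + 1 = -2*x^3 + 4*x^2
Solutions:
 h(x) = C1 - x^4/2 + 4*x^3/3 - x - sin(4*x)/2


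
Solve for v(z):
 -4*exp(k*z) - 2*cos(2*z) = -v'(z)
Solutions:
 v(z) = C1 + sin(2*z) + 4*exp(k*z)/k


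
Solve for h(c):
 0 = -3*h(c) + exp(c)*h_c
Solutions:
 h(c) = C1*exp(-3*exp(-c))


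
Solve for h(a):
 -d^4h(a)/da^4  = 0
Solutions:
 h(a) = C1 + C2*a + C3*a^2 + C4*a^3


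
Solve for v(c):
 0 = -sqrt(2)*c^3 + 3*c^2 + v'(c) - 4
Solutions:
 v(c) = C1 + sqrt(2)*c^4/4 - c^3 + 4*c


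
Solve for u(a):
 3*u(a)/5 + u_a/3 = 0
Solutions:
 u(a) = C1*exp(-9*a/5)


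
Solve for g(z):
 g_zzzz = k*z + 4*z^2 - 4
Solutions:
 g(z) = C1 + C2*z + C3*z^2 + C4*z^3 + k*z^5/120 + z^6/90 - z^4/6


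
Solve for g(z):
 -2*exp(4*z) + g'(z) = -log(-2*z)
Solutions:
 g(z) = C1 - z*log(-z) + z*(1 - log(2)) + exp(4*z)/2


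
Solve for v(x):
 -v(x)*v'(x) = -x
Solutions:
 v(x) = -sqrt(C1 + x^2)
 v(x) = sqrt(C1 + x^2)


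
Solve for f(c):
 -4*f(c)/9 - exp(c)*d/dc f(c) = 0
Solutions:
 f(c) = C1*exp(4*exp(-c)/9)


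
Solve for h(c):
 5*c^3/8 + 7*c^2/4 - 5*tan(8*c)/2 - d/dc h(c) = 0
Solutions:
 h(c) = C1 + 5*c^4/32 + 7*c^3/12 + 5*log(cos(8*c))/16


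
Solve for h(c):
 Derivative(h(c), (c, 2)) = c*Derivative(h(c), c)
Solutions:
 h(c) = C1 + C2*erfi(sqrt(2)*c/2)


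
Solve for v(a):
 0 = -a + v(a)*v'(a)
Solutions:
 v(a) = -sqrt(C1 + a^2)
 v(a) = sqrt(C1 + a^2)


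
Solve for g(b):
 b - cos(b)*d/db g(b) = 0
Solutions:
 g(b) = C1 + Integral(b/cos(b), b)


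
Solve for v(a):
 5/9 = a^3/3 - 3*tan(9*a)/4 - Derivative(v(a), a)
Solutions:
 v(a) = C1 + a^4/12 - 5*a/9 + log(cos(9*a))/12


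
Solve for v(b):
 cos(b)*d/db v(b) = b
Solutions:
 v(b) = C1 + Integral(b/cos(b), b)


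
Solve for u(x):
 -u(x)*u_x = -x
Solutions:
 u(x) = -sqrt(C1 + x^2)
 u(x) = sqrt(C1 + x^2)


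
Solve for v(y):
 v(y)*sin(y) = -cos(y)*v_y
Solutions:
 v(y) = C1*cos(y)


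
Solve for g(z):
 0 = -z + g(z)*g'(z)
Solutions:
 g(z) = -sqrt(C1 + z^2)
 g(z) = sqrt(C1 + z^2)


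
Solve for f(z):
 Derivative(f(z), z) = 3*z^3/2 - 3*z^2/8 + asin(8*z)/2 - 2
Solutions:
 f(z) = C1 + 3*z^4/8 - z^3/8 + z*asin(8*z)/2 - 2*z + sqrt(1 - 64*z^2)/16


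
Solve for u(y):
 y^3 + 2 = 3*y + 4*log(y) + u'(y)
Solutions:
 u(y) = C1 + y^4/4 - 3*y^2/2 - 4*y*log(y) + 6*y


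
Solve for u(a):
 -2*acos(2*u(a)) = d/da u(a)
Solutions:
 Integral(1/acos(2*_y), (_y, u(a))) = C1 - 2*a


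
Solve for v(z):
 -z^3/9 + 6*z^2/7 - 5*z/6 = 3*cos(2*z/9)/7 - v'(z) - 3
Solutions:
 v(z) = C1 + z^4/36 - 2*z^3/7 + 5*z^2/12 - 3*z + 27*sin(2*z/9)/14


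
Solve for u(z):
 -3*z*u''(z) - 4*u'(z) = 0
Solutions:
 u(z) = C1 + C2/z^(1/3)


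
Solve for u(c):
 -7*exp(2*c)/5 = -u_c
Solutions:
 u(c) = C1 + 7*exp(2*c)/10


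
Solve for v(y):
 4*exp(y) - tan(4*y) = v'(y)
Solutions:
 v(y) = C1 + 4*exp(y) + log(cos(4*y))/4


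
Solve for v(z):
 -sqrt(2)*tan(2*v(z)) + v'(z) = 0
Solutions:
 v(z) = -asin(C1*exp(2*sqrt(2)*z))/2 + pi/2
 v(z) = asin(C1*exp(2*sqrt(2)*z))/2


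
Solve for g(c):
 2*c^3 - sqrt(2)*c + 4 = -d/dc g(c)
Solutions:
 g(c) = C1 - c^4/2 + sqrt(2)*c^2/2 - 4*c


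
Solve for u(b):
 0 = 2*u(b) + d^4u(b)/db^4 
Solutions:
 u(b) = (C1*sin(2^(3/4)*b/2) + C2*cos(2^(3/4)*b/2))*exp(-2^(3/4)*b/2) + (C3*sin(2^(3/4)*b/2) + C4*cos(2^(3/4)*b/2))*exp(2^(3/4)*b/2)


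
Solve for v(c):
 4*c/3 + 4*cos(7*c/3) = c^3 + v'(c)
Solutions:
 v(c) = C1 - c^4/4 + 2*c^2/3 + 12*sin(7*c/3)/7


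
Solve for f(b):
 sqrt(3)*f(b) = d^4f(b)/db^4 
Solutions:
 f(b) = C1*exp(-3^(1/8)*b) + C2*exp(3^(1/8)*b) + C3*sin(3^(1/8)*b) + C4*cos(3^(1/8)*b)


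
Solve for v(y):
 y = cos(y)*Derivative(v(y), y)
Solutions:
 v(y) = C1 + Integral(y/cos(y), y)


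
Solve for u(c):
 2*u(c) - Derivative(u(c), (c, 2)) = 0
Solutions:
 u(c) = C1*exp(-sqrt(2)*c) + C2*exp(sqrt(2)*c)


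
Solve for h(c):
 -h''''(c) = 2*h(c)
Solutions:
 h(c) = (C1*sin(2^(3/4)*c/2) + C2*cos(2^(3/4)*c/2))*exp(-2^(3/4)*c/2) + (C3*sin(2^(3/4)*c/2) + C4*cos(2^(3/4)*c/2))*exp(2^(3/4)*c/2)


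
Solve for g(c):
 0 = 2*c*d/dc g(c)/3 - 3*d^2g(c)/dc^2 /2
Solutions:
 g(c) = C1 + C2*erfi(sqrt(2)*c/3)


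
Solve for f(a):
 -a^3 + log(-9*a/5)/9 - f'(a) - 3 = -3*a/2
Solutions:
 f(a) = C1 - a^4/4 + 3*a^2/4 + a*log(-a)/9 + a*(-28 - log(5) + 2*log(3))/9


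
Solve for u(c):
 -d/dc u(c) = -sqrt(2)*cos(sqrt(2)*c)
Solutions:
 u(c) = C1 + sin(sqrt(2)*c)


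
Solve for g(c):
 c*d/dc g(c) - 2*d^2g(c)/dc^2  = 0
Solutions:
 g(c) = C1 + C2*erfi(c/2)


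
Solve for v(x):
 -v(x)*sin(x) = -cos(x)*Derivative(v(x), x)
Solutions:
 v(x) = C1/cos(x)


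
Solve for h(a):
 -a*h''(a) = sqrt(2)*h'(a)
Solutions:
 h(a) = C1 + C2*a^(1 - sqrt(2))


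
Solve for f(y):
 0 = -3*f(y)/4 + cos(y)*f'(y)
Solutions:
 f(y) = C1*(sin(y) + 1)^(3/8)/(sin(y) - 1)^(3/8)


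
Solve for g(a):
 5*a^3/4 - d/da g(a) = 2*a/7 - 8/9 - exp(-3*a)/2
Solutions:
 g(a) = C1 + 5*a^4/16 - a^2/7 + 8*a/9 - exp(-3*a)/6


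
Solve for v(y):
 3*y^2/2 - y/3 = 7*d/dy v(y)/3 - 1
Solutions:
 v(y) = C1 + 3*y^3/14 - y^2/14 + 3*y/7


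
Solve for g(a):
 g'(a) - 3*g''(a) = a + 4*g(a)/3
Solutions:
 g(a) = -3*a/4 + (C1*sin(sqrt(15)*a/6) + C2*cos(sqrt(15)*a/6))*exp(a/6) - 9/16


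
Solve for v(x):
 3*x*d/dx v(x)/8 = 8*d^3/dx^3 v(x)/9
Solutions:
 v(x) = C1 + Integral(C2*airyai(3*x/4) + C3*airybi(3*x/4), x)


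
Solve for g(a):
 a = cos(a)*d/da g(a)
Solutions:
 g(a) = C1 + Integral(a/cos(a), a)


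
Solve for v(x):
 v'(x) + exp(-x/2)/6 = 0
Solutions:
 v(x) = C1 + exp(-x/2)/3


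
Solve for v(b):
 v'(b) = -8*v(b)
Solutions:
 v(b) = C1*exp(-8*b)


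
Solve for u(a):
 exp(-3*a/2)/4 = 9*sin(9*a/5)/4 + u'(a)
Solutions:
 u(a) = C1 + 5*cos(9*a/5)/4 - exp(-3*a/2)/6


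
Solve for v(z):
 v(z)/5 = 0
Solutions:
 v(z) = 0


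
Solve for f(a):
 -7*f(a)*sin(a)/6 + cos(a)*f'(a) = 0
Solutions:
 f(a) = C1/cos(a)^(7/6)


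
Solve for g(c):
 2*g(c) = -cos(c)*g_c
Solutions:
 g(c) = C1*(sin(c) - 1)/(sin(c) + 1)


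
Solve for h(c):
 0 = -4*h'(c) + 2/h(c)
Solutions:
 h(c) = -sqrt(C1 + c)
 h(c) = sqrt(C1 + c)


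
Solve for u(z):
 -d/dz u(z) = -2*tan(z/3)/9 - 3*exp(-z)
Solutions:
 u(z) = C1 + log(tan(z/3)^2 + 1)/3 - 3*exp(-z)


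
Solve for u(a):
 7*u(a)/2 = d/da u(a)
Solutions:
 u(a) = C1*exp(7*a/2)


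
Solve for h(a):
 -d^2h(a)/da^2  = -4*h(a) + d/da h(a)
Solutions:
 h(a) = C1*exp(a*(-1 + sqrt(17))/2) + C2*exp(-a*(1 + sqrt(17))/2)


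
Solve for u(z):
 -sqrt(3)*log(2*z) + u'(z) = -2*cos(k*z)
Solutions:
 u(z) = C1 + sqrt(3)*z*(log(z) - 1) + sqrt(3)*z*log(2) - 2*Piecewise((sin(k*z)/k, Ne(k, 0)), (z, True))


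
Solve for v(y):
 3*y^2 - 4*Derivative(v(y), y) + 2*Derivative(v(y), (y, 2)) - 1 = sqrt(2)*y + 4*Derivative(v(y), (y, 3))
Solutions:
 v(y) = C1 + y^3/4 - sqrt(2)*y^2/8 + 3*y^2/8 - 11*y/8 - sqrt(2)*y/8 + (C2*sin(sqrt(15)*y/4) + C3*cos(sqrt(15)*y/4))*exp(y/4)


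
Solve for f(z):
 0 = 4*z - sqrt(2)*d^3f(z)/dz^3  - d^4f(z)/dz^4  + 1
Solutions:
 f(z) = C1 + C2*z + C3*z^2 + C4*exp(-sqrt(2)*z) + sqrt(2)*z^4/12 + z^3*(-4 + sqrt(2))/12


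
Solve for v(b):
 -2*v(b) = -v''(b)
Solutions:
 v(b) = C1*exp(-sqrt(2)*b) + C2*exp(sqrt(2)*b)


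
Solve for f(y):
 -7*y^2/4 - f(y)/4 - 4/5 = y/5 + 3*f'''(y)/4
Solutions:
 f(y) = C3*exp(-3^(2/3)*y/3) - 7*y^2 - 4*y/5 + (C1*sin(3^(1/6)*y/2) + C2*cos(3^(1/6)*y/2))*exp(3^(2/3)*y/6) - 16/5


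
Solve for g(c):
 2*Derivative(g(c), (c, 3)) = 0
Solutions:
 g(c) = C1 + C2*c + C3*c^2


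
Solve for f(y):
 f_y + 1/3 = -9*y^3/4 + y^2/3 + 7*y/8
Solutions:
 f(y) = C1 - 9*y^4/16 + y^3/9 + 7*y^2/16 - y/3


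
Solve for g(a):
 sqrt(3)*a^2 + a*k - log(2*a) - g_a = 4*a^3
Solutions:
 g(a) = C1 - a^4 + sqrt(3)*a^3/3 + a^2*k/2 - a*log(a) - a*log(2) + a


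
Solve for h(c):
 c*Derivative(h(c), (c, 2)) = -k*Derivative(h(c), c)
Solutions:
 h(c) = C1 + c^(1 - re(k))*(C2*sin(log(c)*Abs(im(k))) + C3*cos(log(c)*im(k)))


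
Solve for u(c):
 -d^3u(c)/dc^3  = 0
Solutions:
 u(c) = C1 + C2*c + C3*c^2


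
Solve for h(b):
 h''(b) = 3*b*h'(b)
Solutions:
 h(b) = C1 + C2*erfi(sqrt(6)*b/2)


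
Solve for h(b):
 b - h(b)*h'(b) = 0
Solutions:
 h(b) = -sqrt(C1 + b^2)
 h(b) = sqrt(C1 + b^2)


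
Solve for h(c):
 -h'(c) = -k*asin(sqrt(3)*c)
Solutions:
 h(c) = C1 + k*(c*asin(sqrt(3)*c) + sqrt(3)*sqrt(1 - 3*c^2)/3)


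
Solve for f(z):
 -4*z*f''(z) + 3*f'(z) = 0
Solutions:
 f(z) = C1 + C2*z^(7/4)


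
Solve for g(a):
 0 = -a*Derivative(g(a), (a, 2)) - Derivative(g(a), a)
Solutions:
 g(a) = C1 + C2*log(a)


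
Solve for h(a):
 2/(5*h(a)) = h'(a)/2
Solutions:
 h(a) = -sqrt(C1 + 40*a)/5
 h(a) = sqrt(C1 + 40*a)/5


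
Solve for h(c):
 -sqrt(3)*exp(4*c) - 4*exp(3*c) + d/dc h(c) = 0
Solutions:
 h(c) = C1 + sqrt(3)*exp(4*c)/4 + 4*exp(3*c)/3


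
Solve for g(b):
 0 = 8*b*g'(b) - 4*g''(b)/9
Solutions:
 g(b) = C1 + C2*erfi(3*b)


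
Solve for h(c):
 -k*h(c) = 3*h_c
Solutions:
 h(c) = C1*exp(-c*k/3)


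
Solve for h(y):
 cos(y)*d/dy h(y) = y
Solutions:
 h(y) = C1 + Integral(y/cos(y), y)


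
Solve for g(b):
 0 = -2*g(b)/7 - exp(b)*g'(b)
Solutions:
 g(b) = C1*exp(2*exp(-b)/7)


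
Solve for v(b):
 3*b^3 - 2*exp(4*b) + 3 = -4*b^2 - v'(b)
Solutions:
 v(b) = C1 - 3*b^4/4 - 4*b^3/3 - 3*b + exp(4*b)/2


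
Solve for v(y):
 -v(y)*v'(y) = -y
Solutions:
 v(y) = -sqrt(C1 + y^2)
 v(y) = sqrt(C1 + y^2)


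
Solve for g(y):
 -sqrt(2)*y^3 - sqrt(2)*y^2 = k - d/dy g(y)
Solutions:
 g(y) = C1 + k*y + sqrt(2)*y^4/4 + sqrt(2)*y^3/3


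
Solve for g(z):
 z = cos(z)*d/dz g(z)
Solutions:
 g(z) = C1 + Integral(z/cos(z), z)


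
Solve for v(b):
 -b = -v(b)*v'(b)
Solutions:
 v(b) = -sqrt(C1 + b^2)
 v(b) = sqrt(C1 + b^2)


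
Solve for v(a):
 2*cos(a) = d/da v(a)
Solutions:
 v(a) = C1 + 2*sin(a)


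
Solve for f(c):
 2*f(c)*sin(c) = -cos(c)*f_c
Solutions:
 f(c) = C1*cos(c)^2


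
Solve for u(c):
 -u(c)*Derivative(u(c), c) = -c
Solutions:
 u(c) = -sqrt(C1 + c^2)
 u(c) = sqrt(C1 + c^2)


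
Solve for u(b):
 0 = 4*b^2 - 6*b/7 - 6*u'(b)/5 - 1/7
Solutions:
 u(b) = C1 + 10*b^3/9 - 5*b^2/14 - 5*b/42


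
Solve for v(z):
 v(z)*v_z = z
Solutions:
 v(z) = -sqrt(C1 + z^2)
 v(z) = sqrt(C1 + z^2)


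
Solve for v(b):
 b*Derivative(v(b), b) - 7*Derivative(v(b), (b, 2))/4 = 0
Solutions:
 v(b) = C1 + C2*erfi(sqrt(14)*b/7)


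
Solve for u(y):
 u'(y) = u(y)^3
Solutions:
 u(y) = -sqrt(2)*sqrt(-1/(C1 + y))/2
 u(y) = sqrt(2)*sqrt(-1/(C1 + y))/2


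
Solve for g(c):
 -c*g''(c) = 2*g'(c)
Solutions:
 g(c) = C1 + C2/c


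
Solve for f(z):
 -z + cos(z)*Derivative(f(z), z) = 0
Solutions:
 f(z) = C1 + Integral(z/cos(z), z)


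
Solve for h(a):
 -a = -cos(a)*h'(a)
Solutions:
 h(a) = C1 + Integral(a/cos(a), a)


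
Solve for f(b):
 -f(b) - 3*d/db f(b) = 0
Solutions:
 f(b) = C1*exp(-b/3)


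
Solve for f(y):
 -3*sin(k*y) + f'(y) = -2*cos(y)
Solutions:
 f(y) = C1 - 2*sin(y) - 3*cos(k*y)/k


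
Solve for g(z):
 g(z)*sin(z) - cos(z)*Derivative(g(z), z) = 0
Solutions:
 g(z) = C1/cos(z)


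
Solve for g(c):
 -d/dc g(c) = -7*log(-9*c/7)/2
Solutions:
 g(c) = C1 + 7*c*log(-c)/2 + c*(-7*log(7)/2 - 7/2 + 7*log(3))


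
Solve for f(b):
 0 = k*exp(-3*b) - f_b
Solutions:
 f(b) = C1 - k*exp(-3*b)/3


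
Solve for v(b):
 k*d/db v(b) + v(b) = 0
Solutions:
 v(b) = C1*exp(-b/k)


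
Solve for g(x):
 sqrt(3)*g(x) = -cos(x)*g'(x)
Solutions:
 g(x) = C1*(sin(x) - 1)^(sqrt(3)/2)/(sin(x) + 1)^(sqrt(3)/2)


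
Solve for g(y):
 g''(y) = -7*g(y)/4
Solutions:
 g(y) = C1*sin(sqrt(7)*y/2) + C2*cos(sqrt(7)*y/2)


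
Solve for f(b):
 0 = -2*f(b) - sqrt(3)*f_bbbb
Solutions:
 f(b) = (C1*sin(2^(3/4)*3^(7/8)*b/6) + C2*cos(2^(3/4)*3^(7/8)*b/6))*exp(-2^(3/4)*3^(7/8)*b/6) + (C3*sin(2^(3/4)*3^(7/8)*b/6) + C4*cos(2^(3/4)*3^(7/8)*b/6))*exp(2^(3/4)*3^(7/8)*b/6)


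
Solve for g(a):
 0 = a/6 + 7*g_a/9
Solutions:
 g(a) = C1 - 3*a^2/28


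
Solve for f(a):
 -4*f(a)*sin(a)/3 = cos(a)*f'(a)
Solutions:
 f(a) = C1*cos(a)^(4/3)


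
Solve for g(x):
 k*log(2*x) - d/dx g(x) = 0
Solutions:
 g(x) = C1 + k*x*log(x) - k*x + k*x*log(2)


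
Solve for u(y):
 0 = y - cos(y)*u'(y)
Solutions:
 u(y) = C1 + Integral(y/cos(y), y)


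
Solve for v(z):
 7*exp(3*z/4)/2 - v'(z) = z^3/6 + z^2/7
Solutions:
 v(z) = C1 - z^4/24 - z^3/21 + 14*exp(3*z/4)/3


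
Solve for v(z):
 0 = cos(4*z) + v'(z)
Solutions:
 v(z) = C1 - sin(4*z)/4


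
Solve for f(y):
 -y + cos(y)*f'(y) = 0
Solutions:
 f(y) = C1 + Integral(y/cos(y), y)


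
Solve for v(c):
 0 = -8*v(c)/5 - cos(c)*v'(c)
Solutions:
 v(c) = C1*(sin(c) - 1)^(4/5)/(sin(c) + 1)^(4/5)


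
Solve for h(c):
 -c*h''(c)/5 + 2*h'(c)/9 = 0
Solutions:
 h(c) = C1 + C2*c^(19/9)


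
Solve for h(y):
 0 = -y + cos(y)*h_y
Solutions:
 h(y) = C1 + Integral(y/cos(y), y)


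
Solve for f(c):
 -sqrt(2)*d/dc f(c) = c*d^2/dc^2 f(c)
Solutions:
 f(c) = C1 + C2*c^(1 - sqrt(2))


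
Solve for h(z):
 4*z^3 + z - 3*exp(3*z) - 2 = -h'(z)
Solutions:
 h(z) = C1 - z^4 - z^2/2 + 2*z + exp(3*z)


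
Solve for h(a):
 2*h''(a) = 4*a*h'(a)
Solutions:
 h(a) = C1 + C2*erfi(a)


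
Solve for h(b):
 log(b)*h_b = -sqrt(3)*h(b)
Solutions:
 h(b) = C1*exp(-sqrt(3)*li(b))


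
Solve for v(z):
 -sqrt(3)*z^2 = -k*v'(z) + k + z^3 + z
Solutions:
 v(z) = C1 + z + z^4/(4*k) + sqrt(3)*z^3/(3*k) + z^2/(2*k)


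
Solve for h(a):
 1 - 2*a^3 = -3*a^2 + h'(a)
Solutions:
 h(a) = C1 - a^4/2 + a^3 + a


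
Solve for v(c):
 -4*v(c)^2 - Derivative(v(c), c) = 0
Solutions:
 v(c) = 1/(C1 + 4*c)


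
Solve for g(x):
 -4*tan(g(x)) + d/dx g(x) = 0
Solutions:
 g(x) = pi - asin(C1*exp(4*x))
 g(x) = asin(C1*exp(4*x))


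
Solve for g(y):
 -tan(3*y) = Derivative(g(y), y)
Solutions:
 g(y) = C1 + log(cos(3*y))/3


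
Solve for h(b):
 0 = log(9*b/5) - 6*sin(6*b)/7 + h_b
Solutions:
 h(b) = C1 - b*log(b) - 2*b*log(3) + b + b*log(5) - cos(6*b)/7


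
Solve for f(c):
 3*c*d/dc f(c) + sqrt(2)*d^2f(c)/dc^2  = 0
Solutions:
 f(c) = C1 + C2*erf(2^(1/4)*sqrt(3)*c/2)


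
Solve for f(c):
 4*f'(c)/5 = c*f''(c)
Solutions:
 f(c) = C1 + C2*c^(9/5)


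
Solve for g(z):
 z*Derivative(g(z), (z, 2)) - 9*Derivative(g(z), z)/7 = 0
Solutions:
 g(z) = C1 + C2*z^(16/7)


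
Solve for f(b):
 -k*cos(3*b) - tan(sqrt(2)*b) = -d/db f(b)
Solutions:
 f(b) = C1 + k*sin(3*b)/3 - sqrt(2)*log(cos(sqrt(2)*b))/2


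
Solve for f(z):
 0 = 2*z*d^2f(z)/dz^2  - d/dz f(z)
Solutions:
 f(z) = C1 + C2*z^(3/2)


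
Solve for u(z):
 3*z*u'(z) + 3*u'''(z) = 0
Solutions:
 u(z) = C1 + Integral(C2*airyai(-z) + C3*airybi(-z), z)


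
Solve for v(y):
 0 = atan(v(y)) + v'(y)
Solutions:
 Integral(1/atan(_y), (_y, v(y))) = C1 - y


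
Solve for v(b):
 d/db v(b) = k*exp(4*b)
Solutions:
 v(b) = C1 + k*exp(4*b)/4


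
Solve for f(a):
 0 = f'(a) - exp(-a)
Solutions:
 f(a) = C1 - exp(-a)


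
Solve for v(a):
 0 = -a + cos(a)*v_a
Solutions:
 v(a) = C1 + Integral(a/cos(a), a)


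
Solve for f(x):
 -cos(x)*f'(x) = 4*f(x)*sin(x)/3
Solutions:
 f(x) = C1*cos(x)^(4/3)


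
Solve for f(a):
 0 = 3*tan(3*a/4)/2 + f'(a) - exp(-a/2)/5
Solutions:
 f(a) = C1 - log(tan(3*a/4)^2 + 1) - 2*exp(-a/2)/5


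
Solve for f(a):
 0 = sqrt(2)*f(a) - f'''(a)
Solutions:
 f(a) = C3*exp(2^(1/6)*a) + (C1*sin(2^(1/6)*sqrt(3)*a/2) + C2*cos(2^(1/6)*sqrt(3)*a/2))*exp(-2^(1/6)*a/2)


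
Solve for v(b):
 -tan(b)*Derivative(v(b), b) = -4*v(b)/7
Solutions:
 v(b) = C1*sin(b)^(4/7)


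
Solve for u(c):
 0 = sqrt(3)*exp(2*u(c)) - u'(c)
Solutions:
 u(c) = log(-sqrt(-1/(C1 + sqrt(3)*c))) - log(2)/2
 u(c) = log(-1/(C1 + sqrt(3)*c))/2 - log(2)/2


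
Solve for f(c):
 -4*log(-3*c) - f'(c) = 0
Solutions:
 f(c) = C1 - 4*c*log(-c) + 4*c*(1 - log(3))


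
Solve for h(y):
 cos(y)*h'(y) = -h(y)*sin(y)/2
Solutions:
 h(y) = C1*sqrt(cos(y))


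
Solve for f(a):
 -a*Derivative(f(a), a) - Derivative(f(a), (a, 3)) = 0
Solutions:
 f(a) = C1 + Integral(C2*airyai(-a) + C3*airybi(-a), a)


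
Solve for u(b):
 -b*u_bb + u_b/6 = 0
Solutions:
 u(b) = C1 + C2*b^(7/6)


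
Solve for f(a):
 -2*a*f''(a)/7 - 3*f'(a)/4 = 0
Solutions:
 f(a) = C1 + C2/a^(13/8)


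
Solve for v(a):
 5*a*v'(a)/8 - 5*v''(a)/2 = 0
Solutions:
 v(a) = C1 + C2*erfi(sqrt(2)*a/4)


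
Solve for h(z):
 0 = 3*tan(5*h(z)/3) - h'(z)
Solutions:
 h(z) = -3*asin(C1*exp(5*z))/5 + 3*pi/5
 h(z) = 3*asin(C1*exp(5*z))/5


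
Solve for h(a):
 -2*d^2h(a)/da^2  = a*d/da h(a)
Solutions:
 h(a) = C1 + C2*erf(a/2)


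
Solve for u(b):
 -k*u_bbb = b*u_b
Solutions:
 u(b) = C1 + Integral(C2*airyai(b*(-1/k)^(1/3)) + C3*airybi(b*(-1/k)^(1/3)), b)


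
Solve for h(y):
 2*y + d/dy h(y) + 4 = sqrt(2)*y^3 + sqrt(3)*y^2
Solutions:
 h(y) = C1 + sqrt(2)*y^4/4 + sqrt(3)*y^3/3 - y^2 - 4*y


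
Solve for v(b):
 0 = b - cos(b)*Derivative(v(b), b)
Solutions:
 v(b) = C1 + Integral(b/cos(b), b)


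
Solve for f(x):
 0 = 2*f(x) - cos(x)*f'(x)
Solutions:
 f(x) = C1*(sin(x) + 1)/(sin(x) - 1)


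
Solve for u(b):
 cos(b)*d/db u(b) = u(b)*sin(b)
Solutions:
 u(b) = C1/cos(b)


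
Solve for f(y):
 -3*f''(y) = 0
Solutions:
 f(y) = C1 + C2*y


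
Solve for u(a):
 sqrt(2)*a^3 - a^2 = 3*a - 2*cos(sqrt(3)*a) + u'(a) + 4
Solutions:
 u(a) = C1 + sqrt(2)*a^4/4 - a^3/3 - 3*a^2/2 - 4*a + 2*sqrt(3)*sin(sqrt(3)*a)/3


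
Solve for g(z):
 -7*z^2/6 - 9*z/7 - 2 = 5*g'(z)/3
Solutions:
 g(z) = C1 - 7*z^3/30 - 27*z^2/70 - 6*z/5


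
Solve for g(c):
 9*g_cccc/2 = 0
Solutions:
 g(c) = C1 + C2*c + C3*c^2 + C4*c^3


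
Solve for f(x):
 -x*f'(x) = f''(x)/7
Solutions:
 f(x) = C1 + C2*erf(sqrt(14)*x/2)


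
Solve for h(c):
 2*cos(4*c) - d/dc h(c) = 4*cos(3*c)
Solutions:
 h(c) = C1 - 4*sin(3*c)/3 + sin(4*c)/2


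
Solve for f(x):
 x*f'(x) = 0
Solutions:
 f(x) = C1


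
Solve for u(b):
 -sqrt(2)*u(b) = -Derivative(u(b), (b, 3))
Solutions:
 u(b) = C3*exp(2^(1/6)*b) + (C1*sin(2^(1/6)*sqrt(3)*b/2) + C2*cos(2^(1/6)*sqrt(3)*b/2))*exp(-2^(1/6)*b/2)


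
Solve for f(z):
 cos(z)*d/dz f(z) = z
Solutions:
 f(z) = C1 + Integral(z/cos(z), z)


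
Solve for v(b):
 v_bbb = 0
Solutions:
 v(b) = C1 + C2*b + C3*b^2


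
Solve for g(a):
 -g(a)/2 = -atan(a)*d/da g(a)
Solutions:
 g(a) = C1*exp(Integral(1/atan(a), a)/2)


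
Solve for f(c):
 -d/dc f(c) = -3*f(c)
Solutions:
 f(c) = C1*exp(3*c)


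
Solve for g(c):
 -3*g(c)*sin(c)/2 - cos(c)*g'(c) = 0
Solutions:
 g(c) = C1*cos(c)^(3/2)


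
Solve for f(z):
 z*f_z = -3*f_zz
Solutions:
 f(z) = C1 + C2*erf(sqrt(6)*z/6)


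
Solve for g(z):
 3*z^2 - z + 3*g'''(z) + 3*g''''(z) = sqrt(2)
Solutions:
 g(z) = C1 + C2*z + C3*z^2 + C4*exp(-z) - z^5/60 + 7*z^4/72 + z^3*(-7 + sqrt(2))/18


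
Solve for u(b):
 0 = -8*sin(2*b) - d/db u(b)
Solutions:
 u(b) = C1 + 4*cos(2*b)


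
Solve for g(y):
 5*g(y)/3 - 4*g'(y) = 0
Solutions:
 g(y) = C1*exp(5*y/12)


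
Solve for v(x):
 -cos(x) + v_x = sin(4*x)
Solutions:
 v(x) = C1 + sin(x) - cos(4*x)/4


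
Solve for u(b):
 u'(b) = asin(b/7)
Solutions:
 u(b) = C1 + b*asin(b/7) + sqrt(49 - b^2)


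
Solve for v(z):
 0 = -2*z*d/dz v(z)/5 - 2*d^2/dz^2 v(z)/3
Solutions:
 v(z) = C1 + C2*erf(sqrt(30)*z/10)


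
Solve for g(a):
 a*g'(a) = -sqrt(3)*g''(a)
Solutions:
 g(a) = C1 + C2*erf(sqrt(2)*3^(3/4)*a/6)


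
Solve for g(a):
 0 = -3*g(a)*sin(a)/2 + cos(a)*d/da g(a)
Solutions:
 g(a) = C1/cos(a)^(3/2)


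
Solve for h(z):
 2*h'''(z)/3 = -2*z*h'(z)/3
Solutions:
 h(z) = C1 + Integral(C2*airyai(-z) + C3*airybi(-z), z)


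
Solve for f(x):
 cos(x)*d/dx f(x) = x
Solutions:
 f(x) = C1 + Integral(x/cos(x), x)


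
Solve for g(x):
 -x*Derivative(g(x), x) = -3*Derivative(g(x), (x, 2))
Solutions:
 g(x) = C1 + C2*erfi(sqrt(6)*x/6)


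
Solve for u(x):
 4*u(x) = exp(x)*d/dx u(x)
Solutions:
 u(x) = C1*exp(-4*exp(-x))


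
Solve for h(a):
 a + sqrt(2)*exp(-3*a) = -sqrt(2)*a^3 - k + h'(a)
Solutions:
 h(a) = C1 + sqrt(2)*a^4/4 + a^2/2 + a*k - sqrt(2)*exp(-3*a)/3


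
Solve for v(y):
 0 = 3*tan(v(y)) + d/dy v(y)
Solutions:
 v(y) = pi - asin(C1*exp(-3*y))
 v(y) = asin(C1*exp(-3*y))


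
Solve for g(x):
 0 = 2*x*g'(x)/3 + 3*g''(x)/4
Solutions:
 g(x) = C1 + C2*erf(2*x/3)


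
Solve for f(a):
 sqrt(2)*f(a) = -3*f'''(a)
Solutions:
 f(a) = C3*exp(-2^(1/6)*3^(2/3)*a/3) + (C1*sin(6^(1/6)*a/2) + C2*cos(6^(1/6)*a/2))*exp(2^(1/6)*3^(2/3)*a/6)


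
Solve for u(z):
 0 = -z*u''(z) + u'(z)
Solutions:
 u(z) = C1 + C2*z^2


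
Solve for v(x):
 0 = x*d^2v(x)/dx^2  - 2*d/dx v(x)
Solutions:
 v(x) = C1 + C2*x^3


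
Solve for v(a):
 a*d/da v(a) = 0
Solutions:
 v(a) = C1


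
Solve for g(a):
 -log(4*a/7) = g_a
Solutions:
 g(a) = C1 - a*log(a) + a*log(7/4) + a


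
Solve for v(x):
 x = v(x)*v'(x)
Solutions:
 v(x) = -sqrt(C1 + x^2)
 v(x) = sqrt(C1 + x^2)


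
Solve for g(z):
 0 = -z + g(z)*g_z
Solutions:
 g(z) = -sqrt(C1 + z^2)
 g(z) = sqrt(C1 + z^2)


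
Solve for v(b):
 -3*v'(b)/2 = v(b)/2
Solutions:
 v(b) = C1*exp(-b/3)


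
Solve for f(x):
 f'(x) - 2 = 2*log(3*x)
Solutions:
 f(x) = C1 + 2*x*log(x) + x*log(9)


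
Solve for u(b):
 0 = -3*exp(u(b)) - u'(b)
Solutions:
 u(b) = log(1/(C1 + 3*b))


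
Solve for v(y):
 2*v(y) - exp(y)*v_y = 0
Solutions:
 v(y) = C1*exp(-2*exp(-y))


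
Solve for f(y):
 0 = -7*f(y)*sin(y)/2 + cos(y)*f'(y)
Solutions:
 f(y) = C1/cos(y)^(7/2)


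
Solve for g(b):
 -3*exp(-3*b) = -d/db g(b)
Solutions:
 g(b) = C1 - exp(-3*b)


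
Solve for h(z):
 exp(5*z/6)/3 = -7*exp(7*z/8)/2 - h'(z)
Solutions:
 h(z) = C1 - 4*exp(7*z/8) - 2*exp(5*z/6)/5


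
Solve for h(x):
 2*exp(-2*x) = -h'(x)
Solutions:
 h(x) = C1 + exp(-2*x)


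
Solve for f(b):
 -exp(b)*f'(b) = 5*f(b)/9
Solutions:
 f(b) = C1*exp(5*exp(-b)/9)


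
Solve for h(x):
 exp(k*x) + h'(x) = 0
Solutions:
 h(x) = C1 - exp(k*x)/k


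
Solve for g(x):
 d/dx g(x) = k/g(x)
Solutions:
 g(x) = -sqrt(C1 + 2*k*x)
 g(x) = sqrt(C1 + 2*k*x)


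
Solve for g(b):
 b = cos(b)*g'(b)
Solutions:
 g(b) = C1 + Integral(b/cos(b), b)


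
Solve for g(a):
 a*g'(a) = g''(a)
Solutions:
 g(a) = C1 + C2*erfi(sqrt(2)*a/2)


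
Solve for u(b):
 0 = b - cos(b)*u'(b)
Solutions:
 u(b) = C1 + Integral(b/cos(b), b)


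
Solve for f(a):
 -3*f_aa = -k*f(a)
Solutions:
 f(a) = C1*exp(-sqrt(3)*a*sqrt(k)/3) + C2*exp(sqrt(3)*a*sqrt(k)/3)


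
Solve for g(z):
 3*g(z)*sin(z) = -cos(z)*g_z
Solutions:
 g(z) = C1*cos(z)^3


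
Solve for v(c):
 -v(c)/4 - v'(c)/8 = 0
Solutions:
 v(c) = C1*exp(-2*c)


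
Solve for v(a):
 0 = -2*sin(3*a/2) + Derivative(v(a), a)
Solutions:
 v(a) = C1 - 4*cos(3*a/2)/3


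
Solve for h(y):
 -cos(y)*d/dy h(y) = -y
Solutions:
 h(y) = C1 + Integral(y/cos(y), y)


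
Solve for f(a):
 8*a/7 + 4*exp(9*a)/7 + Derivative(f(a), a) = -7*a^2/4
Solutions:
 f(a) = C1 - 7*a^3/12 - 4*a^2/7 - 4*exp(9*a)/63


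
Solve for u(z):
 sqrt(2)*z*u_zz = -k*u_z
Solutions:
 u(z) = C1 + z^(-sqrt(2)*re(k)/2 + 1)*(C2*sin(sqrt(2)*log(z)*Abs(im(k))/2) + C3*cos(sqrt(2)*log(z)*im(k)/2))


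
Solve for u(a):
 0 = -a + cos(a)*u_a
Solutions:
 u(a) = C1 + Integral(a/cos(a), a)


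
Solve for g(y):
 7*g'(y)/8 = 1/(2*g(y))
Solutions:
 g(y) = -sqrt(C1 + 56*y)/7
 g(y) = sqrt(C1 + 56*y)/7


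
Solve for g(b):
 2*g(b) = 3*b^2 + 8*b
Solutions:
 g(b) = b*(3*b + 8)/2


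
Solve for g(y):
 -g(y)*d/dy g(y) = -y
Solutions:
 g(y) = -sqrt(C1 + y^2)
 g(y) = sqrt(C1 + y^2)


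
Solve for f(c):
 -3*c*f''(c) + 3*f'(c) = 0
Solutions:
 f(c) = C1 + C2*c^2


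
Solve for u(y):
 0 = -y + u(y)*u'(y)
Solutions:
 u(y) = -sqrt(C1 + y^2)
 u(y) = sqrt(C1 + y^2)


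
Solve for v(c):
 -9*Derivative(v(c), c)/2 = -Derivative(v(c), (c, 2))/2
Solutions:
 v(c) = C1 + C2*exp(9*c)


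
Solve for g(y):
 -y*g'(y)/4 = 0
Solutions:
 g(y) = C1


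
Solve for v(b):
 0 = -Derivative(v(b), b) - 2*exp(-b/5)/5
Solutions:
 v(b) = C1 + 2*exp(-b/5)


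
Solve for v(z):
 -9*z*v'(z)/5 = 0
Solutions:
 v(z) = C1


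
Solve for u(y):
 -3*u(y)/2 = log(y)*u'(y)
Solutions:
 u(y) = C1*exp(-3*li(y)/2)


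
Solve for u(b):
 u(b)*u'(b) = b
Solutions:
 u(b) = -sqrt(C1 + b^2)
 u(b) = sqrt(C1 + b^2)


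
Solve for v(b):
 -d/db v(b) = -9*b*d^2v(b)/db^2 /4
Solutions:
 v(b) = C1 + C2*b^(13/9)


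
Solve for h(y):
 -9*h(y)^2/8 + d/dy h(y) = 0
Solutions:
 h(y) = -8/(C1 + 9*y)


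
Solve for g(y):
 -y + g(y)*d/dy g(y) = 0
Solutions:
 g(y) = -sqrt(C1 + y^2)
 g(y) = sqrt(C1 + y^2)


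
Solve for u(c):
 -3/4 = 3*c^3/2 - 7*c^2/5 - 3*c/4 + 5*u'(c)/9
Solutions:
 u(c) = C1 - 27*c^4/40 + 21*c^3/25 + 27*c^2/40 - 27*c/20


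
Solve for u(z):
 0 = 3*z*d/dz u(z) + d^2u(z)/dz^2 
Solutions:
 u(z) = C1 + C2*erf(sqrt(6)*z/2)


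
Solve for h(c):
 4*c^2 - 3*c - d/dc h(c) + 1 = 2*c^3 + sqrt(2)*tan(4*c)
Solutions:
 h(c) = C1 - c^4/2 + 4*c^3/3 - 3*c^2/2 + c + sqrt(2)*log(cos(4*c))/4


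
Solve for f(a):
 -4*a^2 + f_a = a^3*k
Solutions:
 f(a) = C1 + a^4*k/4 + 4*a^3/3


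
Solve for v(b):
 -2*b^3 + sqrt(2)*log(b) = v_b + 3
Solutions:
 v(b) = C1 - b^4/2 + sqrt(2)*b*log(b) - 3*b - sqrt(2)*b


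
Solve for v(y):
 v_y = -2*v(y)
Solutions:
 v(y) = C1*exp(-2*y)


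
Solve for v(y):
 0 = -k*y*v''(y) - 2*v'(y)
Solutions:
 v(y) = C1 + y^(((re(k) - 2)*re(k) + im(k)^2)/(re(k)^2 + im(k)^2))*(C2*sin(2*log(y)*Abs(im(k))/(re(k)^2 + im(k)^2)) + C3*cos(2*log(y)*im(k)/(re(k)^2 + im(k)^2)))


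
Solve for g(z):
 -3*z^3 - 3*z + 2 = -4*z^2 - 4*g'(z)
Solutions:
 g(z) = C1 + 3*z^4/16 - z^3/3 + 3*z^2/8 - z/2


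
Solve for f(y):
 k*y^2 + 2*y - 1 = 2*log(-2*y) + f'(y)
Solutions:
 f(y) = C1 + k*y^3/3 + y^2 - 2*y*log(-y) + y*(1 - 2*log(2))


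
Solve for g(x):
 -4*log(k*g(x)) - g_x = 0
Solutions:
 li(k*g(x))/k = C1 - 4*x


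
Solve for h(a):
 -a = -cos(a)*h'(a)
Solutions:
 h(a) = C1 + Integral(a/cos(a), a)


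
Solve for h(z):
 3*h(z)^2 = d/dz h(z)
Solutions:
 h(z) = -1/(C1 + 3*z)


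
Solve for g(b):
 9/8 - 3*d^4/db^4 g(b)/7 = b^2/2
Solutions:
 g(b) = C1 + C2*b + C3*b^2 + C4*b^3 - 7*b^6/2160 + 7*b^4/64


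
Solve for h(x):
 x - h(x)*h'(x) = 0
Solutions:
 h(x) = -sqrt(C1 + x^2)
 h(x) = sqrt(C1 + x^2)


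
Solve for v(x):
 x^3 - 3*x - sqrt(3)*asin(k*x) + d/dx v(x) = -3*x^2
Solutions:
 v(x) = C1 - x^4/4 - x^3 + 3*x^2/2 + sqrt(3)*Piecewise((x*asin(k*x) + sqrt(-k^2*x^2 + 1)/k, Ne(k, 0)), (0, True))


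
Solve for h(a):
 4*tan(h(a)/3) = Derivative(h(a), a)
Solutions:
 h(a) = -3*asin(C1*exp(4*a/3)) + 3*pi
 h(a) = 3*asin(C1*exp(4*a/3))


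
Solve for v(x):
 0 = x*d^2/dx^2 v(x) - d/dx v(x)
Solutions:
 v(x) = C1 + C2*x^2


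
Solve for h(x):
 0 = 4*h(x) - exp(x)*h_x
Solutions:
 h(x) = C1*exp(-4*exp(-x))


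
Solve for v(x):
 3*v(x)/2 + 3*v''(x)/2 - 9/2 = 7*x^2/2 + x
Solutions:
 v(x) = C1*sin(x) + C2*cos(x) + 7*x^2/3 + 2*x/3 - 5/3


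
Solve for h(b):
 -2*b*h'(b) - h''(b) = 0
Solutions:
 h(b) = C1 + C2*erf(b)


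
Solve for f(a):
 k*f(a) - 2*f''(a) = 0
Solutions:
 f(a) = C1*exp(-sqrt(2)*a*sqrt(k)/2) + C2*exp(sqrt(2)*a*sqrt(k)/2)


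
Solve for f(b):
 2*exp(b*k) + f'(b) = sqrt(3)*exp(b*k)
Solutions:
 f(b) = C1 - 2*exp(b*k)/k + sqrt(3)*exp(b*k)/k


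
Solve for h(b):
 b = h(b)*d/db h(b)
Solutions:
 h(b) = -sqrt(C1 + b^2)
 h(b) = sqrt(C1 + b^2)


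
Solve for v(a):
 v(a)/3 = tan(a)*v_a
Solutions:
 v(a) = C1*sin(a)^(1/3)


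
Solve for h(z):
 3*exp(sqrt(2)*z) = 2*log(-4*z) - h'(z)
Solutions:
 h(z) = C1 + 2*z*log(-z) + 2*z*(-1 + 2*log(2)) - 3*sqrt(2)*exp(sqrt(2)*z)/2


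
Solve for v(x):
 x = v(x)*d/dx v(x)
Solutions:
 v(x) = -sqrt(C1 + x^2)
 v(x) = sqrt(C1 + x^2)


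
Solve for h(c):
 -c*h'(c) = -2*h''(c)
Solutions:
 h(c) = C1 + C2*erfi(c/2)


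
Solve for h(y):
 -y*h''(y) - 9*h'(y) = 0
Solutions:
 h(y) = C1 + C2/y^8


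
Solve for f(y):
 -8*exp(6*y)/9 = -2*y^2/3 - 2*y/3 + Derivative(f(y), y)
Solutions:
 f(y) = C1 + 2*y^3/9 + y^2/3 - 4*exp(6*y)/27


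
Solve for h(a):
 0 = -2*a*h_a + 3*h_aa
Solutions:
 h(a) = C1 + C2*erfi(sqrt(3)*a/3)


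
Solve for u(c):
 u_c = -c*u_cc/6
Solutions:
 u(c) = C1 + C2/c^5


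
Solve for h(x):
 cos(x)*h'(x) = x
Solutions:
 h(x) = C1 + Integral(x/cos(x), x)


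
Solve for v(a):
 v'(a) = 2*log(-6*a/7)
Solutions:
 v(a) = C1 + 2*a*log(-a) + 2*a*(-log(7) - 1 + log(6))


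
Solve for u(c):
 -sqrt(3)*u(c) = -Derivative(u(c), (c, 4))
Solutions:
 u(c) = C1*exp(-3^(1/8)*c) + C2*exp(3^(1/8)*c) + C3*sin(3^(1/8)*c) + C4*cos(3^(1/8)*c)


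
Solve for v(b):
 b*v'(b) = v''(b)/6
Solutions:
 v(b) = C1 + C2*erfi(sqrt(3)*b)


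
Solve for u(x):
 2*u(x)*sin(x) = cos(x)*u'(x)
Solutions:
 u(x) = C1/cos(x)^2


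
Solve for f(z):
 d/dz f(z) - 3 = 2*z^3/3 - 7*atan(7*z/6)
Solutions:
 f(z) = C1 + z^4/6 - 7*z*atan(7*z/6) + 3*z + 3*log(49*z^2 + 36)


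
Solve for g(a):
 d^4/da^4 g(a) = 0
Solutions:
 g(a) = C1 + C2*a + C3*a^2 + C4*a^3


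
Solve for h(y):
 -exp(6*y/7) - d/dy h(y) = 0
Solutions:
 h(y) = C1 - 7*exp(6*y/7)/6


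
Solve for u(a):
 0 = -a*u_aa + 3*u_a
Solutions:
 u(a) = C1 + C2*a^4


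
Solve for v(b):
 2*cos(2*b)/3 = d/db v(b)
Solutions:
 v(b) = C1 + sin(2*b)/3


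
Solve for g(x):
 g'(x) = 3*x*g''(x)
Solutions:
 g(x) = C1 + C2*x^(4/3)


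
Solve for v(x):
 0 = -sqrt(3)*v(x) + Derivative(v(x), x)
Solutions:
 v(x) = C1*exp(sqrt(3)*x)


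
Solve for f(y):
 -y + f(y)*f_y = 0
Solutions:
 f(y) = -sqrt(C1 + y^2)
 f(y) = sqrt(C1 + y^2)


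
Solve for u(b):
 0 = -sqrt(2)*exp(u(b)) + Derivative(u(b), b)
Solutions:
 u(b) = log(-1/(C1 + sqrt(2)*b))


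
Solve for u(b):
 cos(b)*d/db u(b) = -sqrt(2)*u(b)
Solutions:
 u(b) = C1*(sin(b) - 1)^(sqrt(2)/2)/(sin(b) + 1)^(sqrt(2)/2)


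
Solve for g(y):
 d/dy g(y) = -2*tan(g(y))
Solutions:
 g(y) = pi - asin(C1*exp(-2*y))
 g(y) = asin(C1*exp(-2*y))


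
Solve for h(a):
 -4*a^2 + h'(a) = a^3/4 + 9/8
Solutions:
 h(a) = C1 + a^4/16 + 4*a^3/3 + 9*a/8


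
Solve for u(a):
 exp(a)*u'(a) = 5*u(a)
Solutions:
 u(a) = C1*exp(-5*exp(-a))


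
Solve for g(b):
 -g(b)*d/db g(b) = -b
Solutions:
 g(b) = -sqrt(C1 + b^2)
 g(b) = sqrt(C1 + b^2)


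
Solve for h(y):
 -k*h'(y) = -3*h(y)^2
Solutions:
 h(y) = -k/(C1*k + 3*y)


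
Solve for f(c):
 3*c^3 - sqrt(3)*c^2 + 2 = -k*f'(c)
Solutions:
 f(c) = C1 - 3*c^4/(4*k) + sqrt(3)*c^3/(3*k) - 2*c/k


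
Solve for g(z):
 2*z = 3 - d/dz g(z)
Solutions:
 g(z) = C1 - z^2 + 3*z


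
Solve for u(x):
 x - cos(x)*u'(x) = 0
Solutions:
 u(x) = C1 + Integral(x/cos(x), x)


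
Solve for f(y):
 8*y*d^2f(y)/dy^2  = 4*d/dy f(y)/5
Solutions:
 f(y) = C1 + C2*y^(11/10)


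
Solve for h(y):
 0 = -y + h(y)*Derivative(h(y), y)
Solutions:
 h(y) = -sqrt(C1 + y^2)
 h(y) = sqrt(C1 + y^2)


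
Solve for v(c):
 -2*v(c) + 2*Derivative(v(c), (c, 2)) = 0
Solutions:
 v(c) = C1*exp(-c) + C2*exp(c)


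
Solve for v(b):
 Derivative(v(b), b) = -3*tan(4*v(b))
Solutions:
 v(b) = -asin(C1*exp(-12*b))/4 + pi/4
 v(b) = asin(C1*exp(-12*b))/4


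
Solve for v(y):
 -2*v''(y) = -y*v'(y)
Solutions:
 v(y) = C1 + C2*erfi(y/2)


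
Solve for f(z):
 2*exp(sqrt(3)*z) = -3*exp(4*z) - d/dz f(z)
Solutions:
 f(z) = C1 - 3*exp(4*z)/4 - 2*sqrt(3)*exp(sqrt(3)*z)/3


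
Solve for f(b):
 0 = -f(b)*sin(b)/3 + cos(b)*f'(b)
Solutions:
 f(b) = C1/cos(b)^(1/3)


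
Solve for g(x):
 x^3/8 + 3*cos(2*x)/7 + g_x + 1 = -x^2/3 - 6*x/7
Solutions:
 g(x) = C1 - x^4/32 - x^3/9 - 3*x^2/7 - x - 3*sin(x)*cos(x)/7


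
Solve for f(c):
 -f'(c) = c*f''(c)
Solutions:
 f(c) = C1 + C2*log(c)


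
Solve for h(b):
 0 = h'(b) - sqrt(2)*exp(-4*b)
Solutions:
 h(b) = C1 - sqrt(2)*exp(-4*b)/4


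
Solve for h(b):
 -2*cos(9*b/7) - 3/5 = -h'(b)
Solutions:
 h(b) = C1 + 3*b/5 + 14*sin(9*b/7)/9


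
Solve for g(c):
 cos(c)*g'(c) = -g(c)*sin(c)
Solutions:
 g(c) = C1*cos(c)


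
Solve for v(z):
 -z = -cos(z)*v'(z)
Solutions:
 v(z) = C1 + Integral(z/cos(z), z)


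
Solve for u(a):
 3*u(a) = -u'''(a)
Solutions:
 u(a) = C3*exp(-3^(1/3)*a) + (C1*sin(3^(5/6)*a/2) + C2*cos(3^(5/6)*a/2))*exp(3^(1/3)*a/2)


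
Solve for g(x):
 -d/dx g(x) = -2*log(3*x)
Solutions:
 g(x) = C1 + 2*x*log(x) - 2*x + x*log(9)


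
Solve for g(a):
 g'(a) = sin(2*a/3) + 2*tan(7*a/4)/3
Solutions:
 g(a) = C1 - 8*log(cos(7*a/4))/21 - 3*cos(2*a/3)/2


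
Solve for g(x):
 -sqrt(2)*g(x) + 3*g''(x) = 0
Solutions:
 g(x) = C1*exp(-2^(1/4)*sqrt(3)*x/3) + C2*exp(2^(1/4)*sqrt(3)*x/3)


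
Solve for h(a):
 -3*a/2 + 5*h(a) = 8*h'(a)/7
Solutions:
 h(a) = C1*exp(35*a/8) + 3*a/10 + 12/175


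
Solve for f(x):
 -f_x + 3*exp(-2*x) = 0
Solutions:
 f(x) = C1 - 3*exp(-2*x)/2


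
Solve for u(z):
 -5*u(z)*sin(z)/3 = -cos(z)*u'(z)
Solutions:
 u(z) = C1/cos(z)^(5/3)


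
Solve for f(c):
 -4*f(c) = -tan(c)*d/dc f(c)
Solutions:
 f(c) = C1*sin(c)^4


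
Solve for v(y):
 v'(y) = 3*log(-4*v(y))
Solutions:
 -Integral(1/(log(-_y) + 2*log(2)), (_y, v(y)))/3 = C1 - y


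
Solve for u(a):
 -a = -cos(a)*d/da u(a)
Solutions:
 u(a) = C1 + Integral(a/cos(a), a)


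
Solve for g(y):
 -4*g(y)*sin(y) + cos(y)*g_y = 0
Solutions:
 g(y) = C1/cos(y)^4


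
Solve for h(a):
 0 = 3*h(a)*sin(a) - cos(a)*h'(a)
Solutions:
 h(a) = C1/cos(a)^3


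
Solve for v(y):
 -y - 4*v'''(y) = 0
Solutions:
 v(y) = C1 + C2*y + C3*y^2 - y^4/96


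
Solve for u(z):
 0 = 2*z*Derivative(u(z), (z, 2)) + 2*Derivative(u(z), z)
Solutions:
 u(z) = C1 + C2*log(z)


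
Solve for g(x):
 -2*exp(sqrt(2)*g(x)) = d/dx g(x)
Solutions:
 g(x) = sqrt(2)*(2*log(1/(C1 + 2*x)) - log(2))/4


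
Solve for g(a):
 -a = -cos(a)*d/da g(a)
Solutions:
 g(a) = C1 + Integral(a/cos(a), a)


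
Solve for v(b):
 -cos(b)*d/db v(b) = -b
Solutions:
 v(b) = C1 + Integral(b/cos(b), b)


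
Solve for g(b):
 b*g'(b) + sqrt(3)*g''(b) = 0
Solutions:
 g(b) = C1 + C2*erf(sqrt(2)*3^(3/4)*b/6)


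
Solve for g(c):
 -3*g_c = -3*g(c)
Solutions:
 g(c) = C1*exp(c)


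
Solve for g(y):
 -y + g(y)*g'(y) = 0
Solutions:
 g(y) = -sqrt(C1 + y^2)
 g(y) = sqrt(C1 + y^2)


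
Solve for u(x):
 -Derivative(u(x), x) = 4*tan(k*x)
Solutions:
 u(x) = C1 - 4*Piecewise((-log(cos(k*x))/k, Ne(k, 0)), (0, True))


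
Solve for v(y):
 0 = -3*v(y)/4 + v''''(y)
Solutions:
 v(y) = C1*exp(-sqrt(2)*3^(1/4)*y/2) + C2*exp(sqrt(2)*3^(1/4)*y/2) + C3*sin(sqrt(2)*3^(1/4)*y/2) + C4*cos(sqrt(2)*3^(1/4)*y/2)


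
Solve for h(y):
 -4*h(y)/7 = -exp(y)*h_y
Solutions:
 h(y) = C1*exp(-4*exp(-y)/7)


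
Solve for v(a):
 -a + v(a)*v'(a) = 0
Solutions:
 v(a) = -sqrt(C1 + a^2)
 v(a) = sqrt(C1 + a^2)


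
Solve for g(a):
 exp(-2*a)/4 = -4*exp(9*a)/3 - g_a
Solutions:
 g(a) = C1 - 4*exp(9*a)/27 + exp(-2*a)/8


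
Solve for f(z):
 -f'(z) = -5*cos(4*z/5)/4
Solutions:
 f(z) = C1 + 25*sin(4*z/5)/16


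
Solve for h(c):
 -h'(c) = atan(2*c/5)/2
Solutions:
 h(c) = C1 - c*atan(2*c/5)/2 + 5*log(4*c^2 + 25)/8


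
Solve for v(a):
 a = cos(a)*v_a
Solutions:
 v(a) = C1 + Integral(a/cos(a), a)


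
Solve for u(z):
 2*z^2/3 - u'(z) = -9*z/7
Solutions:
 u(z) = C1 + 2*z^3/9 + 9*z^2/14


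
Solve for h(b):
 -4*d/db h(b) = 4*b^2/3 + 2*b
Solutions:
 h(b) = C1 - b^3/9 - b^2/4


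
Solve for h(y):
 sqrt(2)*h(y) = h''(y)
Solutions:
 h(y) = C1*exp(-2^(1/4)*y) + C2*exp(2^(1/4)*y)


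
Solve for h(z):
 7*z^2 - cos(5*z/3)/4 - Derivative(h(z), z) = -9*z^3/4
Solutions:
 h(z) = C1 + 9*z^4/16 + 7*z^3/3 - 3*sin(5*z/3)/20


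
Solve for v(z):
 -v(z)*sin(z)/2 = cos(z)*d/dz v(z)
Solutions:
 v(z) = C1*sqrt(cos(z))


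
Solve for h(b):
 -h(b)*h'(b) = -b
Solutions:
 h(b) = -sqrt(C1 + b^2)
 h(b) = sqrt(C1 + b^2)


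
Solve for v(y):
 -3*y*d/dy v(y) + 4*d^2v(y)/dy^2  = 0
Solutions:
 v(y) = C1 + C2*erfi(sqrt(6)*y/4)


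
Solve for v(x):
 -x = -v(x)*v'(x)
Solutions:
 v(x) = -sqrt(C1 + x^2)
 v(x) = sqrt(C1 + x^2)


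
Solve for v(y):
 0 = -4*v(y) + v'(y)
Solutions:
 v(y) = C1*exp(4*y)


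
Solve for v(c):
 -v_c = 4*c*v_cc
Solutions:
 v(c) = C1 + C2*c^(3/4)


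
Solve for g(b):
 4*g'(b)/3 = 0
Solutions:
 g(b) = C1


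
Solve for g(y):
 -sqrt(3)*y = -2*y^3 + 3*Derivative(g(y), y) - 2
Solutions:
 g(y) = C1 + y^4/6 - sqrt(3)*y^2/6 + 2*y/3


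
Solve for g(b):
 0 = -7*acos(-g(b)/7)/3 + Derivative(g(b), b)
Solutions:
 Integral(1/acos(-_y/7), (_y, g(b))) = C1 + 7*b/3


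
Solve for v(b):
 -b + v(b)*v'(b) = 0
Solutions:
 v(b) = -sqrt(C1 + b^2)
 v(b) = sqrt(C1 + b^2)


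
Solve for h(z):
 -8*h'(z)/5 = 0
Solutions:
 h(z) = C1


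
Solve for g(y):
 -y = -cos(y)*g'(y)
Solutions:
 g(y) = C1 + Integral(y/cos(y), y)


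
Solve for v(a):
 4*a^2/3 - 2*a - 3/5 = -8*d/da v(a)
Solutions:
 v(a) = C1 - a^3/18 + a^2/8 + 3*a/40


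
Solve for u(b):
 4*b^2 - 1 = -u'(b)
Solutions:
 u(b) = C1 - 4*b^3/3 + b


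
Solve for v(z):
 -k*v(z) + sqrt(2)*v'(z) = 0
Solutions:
 v(z) = C1*exp(sqrt(2)*k*z/2)


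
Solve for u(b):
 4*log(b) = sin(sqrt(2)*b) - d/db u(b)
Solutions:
 u(b) = C1 - 4*b*log(b) + 4*b - sqrt(2)*cos(sqrt(2)*b)/2


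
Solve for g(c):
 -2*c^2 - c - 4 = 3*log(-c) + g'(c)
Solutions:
 g(c) = C1 - 2*c^3/3 - c^2/2 - 3*c*log(-c) - c


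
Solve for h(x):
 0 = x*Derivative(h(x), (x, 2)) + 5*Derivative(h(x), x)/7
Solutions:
 h(x) = C1 + C2*x^(2/7)


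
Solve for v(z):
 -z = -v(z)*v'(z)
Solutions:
 v(z) = -sqrt(C1 + z^2)
 v(z) = sqrt(C1 + z^2)


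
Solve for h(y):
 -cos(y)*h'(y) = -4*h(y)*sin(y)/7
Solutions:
 h(y) = C1/cos(y)^(4/7)


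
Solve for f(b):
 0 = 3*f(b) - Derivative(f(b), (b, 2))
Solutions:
 f(b) = C1*exp(-sqrt(3)*b) + C2*exp(sqrt(3)*b)


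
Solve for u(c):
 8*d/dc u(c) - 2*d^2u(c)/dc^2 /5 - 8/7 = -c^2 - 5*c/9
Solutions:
 u(c) = C1 + C2*exp(20*c) - c^3/24 - 59*c^2/1440 + 13987*c/100800
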